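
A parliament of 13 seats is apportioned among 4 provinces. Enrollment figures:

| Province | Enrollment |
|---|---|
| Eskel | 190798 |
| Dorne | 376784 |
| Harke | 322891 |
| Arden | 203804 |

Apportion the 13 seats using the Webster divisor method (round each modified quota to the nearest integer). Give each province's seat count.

Eskel: 2, Dorne: 5, Harke: 4, Arden: 2

Standard divisor 1094277/13 ≈ 84175.154; standard quotas: Eskel 2.267, Dorne 4.476, Harke 3.836, Arden 2.421.
Rounding to the nearest integer gives 2, 4, 4, 2 = 12 seats, so the divisor must be adjusted.
With modified divisor 82600: modified quotas Eskel 2.310, Dorne 4.562, Harke 3.909, Arden 2.467.
Rounding to the nearest integer: Eskel 2, Dorne 5, Harke 4, Arden 2 (total 13).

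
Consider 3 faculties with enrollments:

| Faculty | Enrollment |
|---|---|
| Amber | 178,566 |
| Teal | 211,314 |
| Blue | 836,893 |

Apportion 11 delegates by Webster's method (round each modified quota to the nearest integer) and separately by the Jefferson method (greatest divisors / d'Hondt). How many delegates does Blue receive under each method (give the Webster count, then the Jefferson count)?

7 and 8

Webster: Amber 2, Teal 2, Blue 7.
Jefferson: Amber 1, Teal 2, Blue 8.
Blue gets 7 under Webster and 8 under Jefferson.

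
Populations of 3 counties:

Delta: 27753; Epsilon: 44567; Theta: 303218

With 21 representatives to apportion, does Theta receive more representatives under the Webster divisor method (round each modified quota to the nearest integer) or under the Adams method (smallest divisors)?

Webster

Webster: Delta 2, Epsilon 2, Theta 17.
Adams: Delta 2, Epsilon 3, Theta 16.
Theta gets 17 under Webster and 16 under Adams.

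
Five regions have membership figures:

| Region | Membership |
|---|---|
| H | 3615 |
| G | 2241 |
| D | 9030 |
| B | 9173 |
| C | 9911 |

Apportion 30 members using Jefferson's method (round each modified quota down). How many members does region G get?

Standard divisor 33970/30 ≈ 1132.333; standard quotas: H 3.193, G 1.979, D 7.975, B 8.101, C 8.753.
Rounding down gives 3, 1, 7, 8, 8 = 27 seats, so the divisor must be adjusted.
With modified divisor 1060: modified quotas H 3.410, G 2.114, D 8.519, B 8.654, C 9.350.
Rounding down: H 3, G 2, D 8, B 8, C 9 (total 30).
G receives 2.

2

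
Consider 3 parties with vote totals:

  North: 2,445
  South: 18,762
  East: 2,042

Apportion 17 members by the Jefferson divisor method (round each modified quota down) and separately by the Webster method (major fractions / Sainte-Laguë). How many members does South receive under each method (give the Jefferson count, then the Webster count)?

Jefferson: North 1, South 15, East 1.
Webster: North 2, South 14, East 1.
South gets 15 under Jefferson and 14 under Webster.

15 and 14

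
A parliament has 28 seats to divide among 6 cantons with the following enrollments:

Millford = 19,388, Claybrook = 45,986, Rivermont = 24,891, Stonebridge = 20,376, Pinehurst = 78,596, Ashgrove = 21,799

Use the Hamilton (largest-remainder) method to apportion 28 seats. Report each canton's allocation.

Millford 3; Claybrook 6; Rivermont 3; Stonebridge 3; Pinehurst 10; Ashgrove 3

Total 211036; standard divisor 211036/28 = 7537.
Standard quotas: Millford 2.5724, Claybrook 6.1014, Rivermont 3.3025, Stonebridge 2.7035, Pinehurst 10.4280, Ashgrove 2.8923.
Lower quotas: Millford 2, Claybrook 6, Rivermont 3, Stonebridge 2, Pinehurst 10, Ashgrove 2 (sum 25, leaving 3 seats).
Remainders in descending order: Ashgrove 0.8923, Stonebridge 0.7035, Millford 0.5724, Pinehurst 0.4280, Rivermont 0.3025, Claybrook 0.1014.
Largest remainders: Ashgrove, Stonebridge, Millford receive the extra seats.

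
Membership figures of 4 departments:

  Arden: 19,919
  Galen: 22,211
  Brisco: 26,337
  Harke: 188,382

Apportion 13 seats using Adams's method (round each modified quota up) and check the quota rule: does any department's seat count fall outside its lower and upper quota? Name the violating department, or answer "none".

Standard quotas: Arden 1.008, Galen 1.124, Brisco 1.333, Harke 9.535.
Adams allocation: Arden 1, Galen 1, Brisco 2, Harke 9.
Every allocation lies between the lower and upper quota.

none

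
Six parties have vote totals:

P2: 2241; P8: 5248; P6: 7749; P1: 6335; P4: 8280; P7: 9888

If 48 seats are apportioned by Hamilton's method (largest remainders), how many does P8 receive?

6

Total 39741; standard divisor 39741/48 ≈ 827.938.
Standard quotas: P2 2.7067, P8 6.3386, P6 9.3594, P1 7.6515, P4 10.0008, P7 11.9429.
Lower quotas: P2 2, P8 6, P6 9, P1 7, P4 10, P7 11 (sum 45, leaving 3 seats).
Remainders in descending order: P7 0.9429, P2 0.7067, P1 0.6515, P6 0.3594, P8 0.3386, P4 0.0008.
The surplus seats go to P7, P2, P1.
P8 receives 6.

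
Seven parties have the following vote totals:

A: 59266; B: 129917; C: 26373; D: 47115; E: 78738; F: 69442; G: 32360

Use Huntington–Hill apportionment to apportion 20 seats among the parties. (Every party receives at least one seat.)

With divisor 22806: modified quotas A 2.599, B 5.697, C 1.156, D 2.066, E 3.453, F 3.045, G 1.419.
Geometric-mean thresholds: A √(2·3)=2.449, B √(5·6)=5.477, C √(1·2)=1.414, D √(2·3)=2.449, E √(3·4)=3.464, F √(3·4)=3.464, G √(1·2)=1.414.
Each quota rounded against its threshold gives A 3, B 6, C 1, D 2, E 3, F 3, G 2 (total 20).

A 3, B 6, C 1, D 2, E 3, F 3, G 2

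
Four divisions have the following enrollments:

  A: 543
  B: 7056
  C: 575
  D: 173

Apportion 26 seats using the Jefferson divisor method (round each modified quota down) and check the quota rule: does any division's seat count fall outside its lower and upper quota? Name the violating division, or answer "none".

Standard quotas: A 1.691, B 21.979, C 1.791, D 0.539.
Jefferson allocation: A 1, B 24, C 1, D 0.
B has quota 21.979 (lower 21, upper 22) but receives 24 — outside the quota interval.

B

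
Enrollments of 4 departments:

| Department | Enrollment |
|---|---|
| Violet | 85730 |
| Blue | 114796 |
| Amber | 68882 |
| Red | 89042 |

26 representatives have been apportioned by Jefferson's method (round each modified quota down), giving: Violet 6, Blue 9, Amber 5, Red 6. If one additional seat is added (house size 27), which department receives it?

Priority for the next seat is population ÷ (current seats + 1).
Priorities: Violet 12247.143, Blue 11479.600, Amber 11480.333, Red 12720.286.
Highest priority: Red.

Red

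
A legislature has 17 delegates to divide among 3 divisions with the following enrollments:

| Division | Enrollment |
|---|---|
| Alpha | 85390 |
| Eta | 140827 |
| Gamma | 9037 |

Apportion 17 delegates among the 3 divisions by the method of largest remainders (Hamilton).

Standard divisor: 235254 ÷ 17 ≈ 13838.471.
Standard quotas: Alpha 6.1705, Eta 10.1765, Gamma 0.6530.
Lower quotas: Alpha 6, Eta 10, Gamma 0 (sum 16, leaving 1 seat).
Remainders in descending order: Gamma 0.6530, Eta 0.1765, Alpha 0.1705.
Largest remainder: Gamma receives the extra seat.

Alpha 6, Eta 10, Gamma 1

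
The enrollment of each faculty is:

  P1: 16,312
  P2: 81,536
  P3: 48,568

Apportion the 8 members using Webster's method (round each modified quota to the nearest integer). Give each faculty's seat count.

Standard divisor 146416/8 ≈ 18302; standard quotas: P1 0.891, P2 4.455, P3 2.654.
Rounding to the nearest integer gives P1 1, P2 4, P3 3 — total 8, matching the house size, so no adjustment is needed.

P1 1; P2 4; P3 3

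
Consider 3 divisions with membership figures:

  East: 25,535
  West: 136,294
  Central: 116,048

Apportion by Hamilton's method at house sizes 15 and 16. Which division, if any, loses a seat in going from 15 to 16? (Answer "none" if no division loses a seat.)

At 15 seats: East 2, West 7, Central 6.
At 16 seats: East 1, West 8, Central 7.
East drops from 2 to 1.

East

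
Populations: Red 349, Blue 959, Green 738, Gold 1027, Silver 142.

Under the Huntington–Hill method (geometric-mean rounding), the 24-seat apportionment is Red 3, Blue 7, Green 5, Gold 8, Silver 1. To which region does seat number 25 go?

Green

Priority for the next seat is population ÷ (√(s·(s+1))).
Priorities: Red 100.748, Blue 128.152, Green 134.740, Gold 121.033, Silver 100.409.
Highest priority: Green.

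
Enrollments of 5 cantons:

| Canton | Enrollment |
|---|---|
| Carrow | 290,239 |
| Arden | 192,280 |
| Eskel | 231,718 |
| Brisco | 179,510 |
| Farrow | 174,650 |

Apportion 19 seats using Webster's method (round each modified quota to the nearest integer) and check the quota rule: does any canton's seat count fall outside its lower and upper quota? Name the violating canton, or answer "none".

Standard quotas: Carrow 5.162, Arden 3.419, Eskel 4.121, Brisco 3.192, Farrow 3.106.
Webster allocation: Carrow 5, Arden 4, Eskel 4, Brisco 3, Farrow 3.
Every allocation lies between the lower and upper quota.

none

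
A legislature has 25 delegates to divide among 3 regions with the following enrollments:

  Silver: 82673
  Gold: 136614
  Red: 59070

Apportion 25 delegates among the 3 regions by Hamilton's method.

Silver 8; Gold 12; Red 5

Standard divisor: 278357 ÷ 25 ≈ 11134.28.
Standard quotas: Silver 7.4251, Gold 12.2697, Red 5.3052.
Lower quotas: Silver 7, Gold 12, Red 5 (sum 24, leaving 1 seat).
Remainders in descending order: Silver 0.4251, Red 0.3052, Gold 0.2697.
Largest remainder: Silver receives the extra seat.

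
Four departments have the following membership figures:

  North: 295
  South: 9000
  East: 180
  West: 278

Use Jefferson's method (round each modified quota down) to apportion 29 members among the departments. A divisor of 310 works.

North 0, South 29, East 0, West 0

With modified divisor 310: modified quotas North 0.952, South 29.032, East 0.581, West 0.897.
Rounding down: North 0, South 29, East 0, West 0 (total 29).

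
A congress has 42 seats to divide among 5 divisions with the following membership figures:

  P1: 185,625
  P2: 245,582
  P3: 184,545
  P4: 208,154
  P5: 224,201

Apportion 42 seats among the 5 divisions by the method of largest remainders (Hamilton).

Total 1048107; standard divisor 1048107/42 ≈ 24954.929.
Standard quotas: P1 7.4384, P2 9.8410, P3 7.3951, P4 8.3412, P5 8.9842.
Lower quotas: P1 7, P2 9, P3 7, P4 8, P5 8 (sum 39, leaving 3 seats).
Remainders in descending order: P5 0.9842, P2 0.8410, P1 0.4384, P3 0.3951, P4 0.3412.
The surplus seats go to P5, P2, P1.

P1 8; P2 10; P3 7; P4 8; P5 9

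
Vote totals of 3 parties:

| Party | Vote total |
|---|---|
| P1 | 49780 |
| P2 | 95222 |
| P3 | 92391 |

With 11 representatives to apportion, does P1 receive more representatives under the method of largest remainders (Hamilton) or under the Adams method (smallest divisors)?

Adams

Hamilton: P1 2, P2 5, P3 4.
Adams: P1 3, P2 4, P3 4.
P1 gets 2 under Hamilton and 3 under Adams.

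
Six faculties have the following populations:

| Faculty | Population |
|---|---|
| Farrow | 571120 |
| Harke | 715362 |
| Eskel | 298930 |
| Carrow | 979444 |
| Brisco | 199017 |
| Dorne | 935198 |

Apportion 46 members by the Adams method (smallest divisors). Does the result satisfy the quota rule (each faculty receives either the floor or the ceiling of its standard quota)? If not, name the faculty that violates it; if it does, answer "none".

none

Standard quotas: Farrow 7.102, Harke 8.896, Eskel 3.717, Carrow 12.180, Brisco 2.475, Dorne 11.630.
Adams allocation: Farrow 7, Harke 9, Eskel 4, Carrow 12, Brisco 3, Dorne 11.
Every allocation lies between the lower and upper quota.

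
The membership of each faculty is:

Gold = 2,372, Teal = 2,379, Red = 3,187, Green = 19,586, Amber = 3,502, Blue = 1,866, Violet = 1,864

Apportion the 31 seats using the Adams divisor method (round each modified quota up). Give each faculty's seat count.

Gold=2, Teal=2, Red=3, Green=17, Amber=3, Blue=2, Violet=2

Standard divisor 34756/31 ≈ 1121.161; standard quotas: Gold 2.116, Teal 2.122, Red 2.843, Green 17.469, Amber 3.124, Blue 1.664, Violet 1.663.
Rounding up gives 3, 3, 3, 18, 4, 2, 2 = 35 seats, so the divisor must be adjusted.
With modified divisor 1210: modified quotas Gold 1.960, Teal 1.966, Red 2.634, Green 16.187, Amber 2.894, Blue 1.542, Violet 1.540.
Rounding up: Gold 2, Teal 2, Red 3, Green 17, Amber 3, Blue 2, Violet 2 (total 31).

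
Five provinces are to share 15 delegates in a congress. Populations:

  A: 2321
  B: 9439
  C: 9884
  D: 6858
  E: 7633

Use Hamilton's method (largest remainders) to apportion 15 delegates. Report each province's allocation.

The standard divisor is 36135/15 = 2409.
Standard quotas: A 0.9635, B 3.9182, C 4.1029, D 2.8468, E 3.1685.
Lower quotas: A 0, B 3, C 4, D 2, E 3 (sum 12, leaving 3 seats).
Remainders in descending order: A 0.9635, B 0.9182, D 0.8468, E 0.1685, C 0.1029.
Largest remainders: A, B, D receive the extra seats.

A=1; B=4; C=4; D=3; E=3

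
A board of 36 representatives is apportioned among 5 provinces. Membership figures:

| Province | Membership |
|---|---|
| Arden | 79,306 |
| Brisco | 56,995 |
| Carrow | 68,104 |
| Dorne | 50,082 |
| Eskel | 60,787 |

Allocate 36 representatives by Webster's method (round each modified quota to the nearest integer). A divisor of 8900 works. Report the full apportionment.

With modified divisor 8900: modified quotas Arden 8.911, Brisco 6.404, Carrow 7.652, Dorne 5.627, Eskel 6.830.
Rounding to the nearest integer: Arden 9, Brisco 6, Carrow 8, Dorne 6, Eskel 7 (total 36).

Arden=9; Brisco=6; Carrow=8; Dorne=6; Eskel=7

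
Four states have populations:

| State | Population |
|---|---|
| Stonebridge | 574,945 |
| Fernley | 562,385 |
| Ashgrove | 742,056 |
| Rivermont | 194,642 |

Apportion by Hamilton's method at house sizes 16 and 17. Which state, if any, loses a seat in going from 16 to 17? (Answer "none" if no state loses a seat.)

At 16 seats: Stonebridge 4, Fernley 4, Ashgrove 6, Rivermont 2.
At 17 seats: Stonebridge 5, Fernley 5, Ashgrove 6, Rivermont 1.
Rivermont drops from 2 to 1.

Rivermont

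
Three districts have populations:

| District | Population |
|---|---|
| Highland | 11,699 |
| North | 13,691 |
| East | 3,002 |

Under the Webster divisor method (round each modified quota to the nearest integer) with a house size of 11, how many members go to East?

1

Standard divisor 28392/11 ≈ 2581.091; standard quotas: Highland 4.533, North 5.304, East 1.163.
Rounding to the nearest integer gives Highland 5, North 5, East 1 — total 11, matching the house size, so no adjustment is needed.
East receives 1.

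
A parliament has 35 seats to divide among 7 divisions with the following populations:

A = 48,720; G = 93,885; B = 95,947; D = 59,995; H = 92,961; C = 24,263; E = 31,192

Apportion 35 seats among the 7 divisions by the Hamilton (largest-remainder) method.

Total 446963; standard divisor 446963/35 ≈ 12770.371.
Standard quotas: A 3.8151, G 7.3518, B 7.5133, D 4.6980, H 7.2794, C 1.8999, E 2.4425.
Lower quotas: A 3, G 7, B 7, D 4, H 7, C 1, E 2 (sum 31, leaving 4 seats).
Remainders in descending order: C 0.8999, A 0.8151, D 0.6980, B 0.5133, E 0.4425, G 0.3518, H 0.2794.
Largest remainders: C, A, D, B receive the extra seats.

A: 4; G: 7; B: 8; D: 5; H: 7; C: 2; E: 2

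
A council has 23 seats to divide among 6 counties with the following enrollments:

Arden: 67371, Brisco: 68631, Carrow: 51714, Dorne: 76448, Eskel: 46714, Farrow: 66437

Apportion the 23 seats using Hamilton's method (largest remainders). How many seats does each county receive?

Arden: 4, Brisco: 4, Carrow: 3, Dorne: 5, Eskel: 3, Farrow: 4

Standard divisor: 377315 ÷ 23 = 16405.
Standard quotas: Arden 4.1067, Brisco 4.1835, Carrow 3.1523, Dorne 4.6600, Eskel 2.8475, Farrow 4.0498.
Lower quotas: Arden 4, Brisco 4, Carrow 3, Dorne 4, Eskel 2, Farrow 4 (sum 21, leaving 2 seats).
Remainders in descending order: Eskel 0.8475, Dorne 0.6600, Brisco 0.1835, Carrow 0.1523, Arden 0.1067, Farrow 0.0498.
Largest remainders: Eskel, Dorne receive the extra seats.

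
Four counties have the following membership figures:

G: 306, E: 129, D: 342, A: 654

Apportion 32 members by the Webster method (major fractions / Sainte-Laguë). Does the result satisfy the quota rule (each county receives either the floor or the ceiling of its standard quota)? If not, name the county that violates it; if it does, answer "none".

Standard quotas: G 6.843, E 2.885, D 7.648, A 14.625.
Webster allocation: G 7, E 3, D 8, A 14.
Every allocation lies between the lower and upper quota.

none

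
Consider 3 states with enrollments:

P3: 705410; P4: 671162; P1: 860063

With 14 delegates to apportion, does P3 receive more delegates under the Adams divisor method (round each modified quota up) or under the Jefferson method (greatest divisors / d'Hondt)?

Adams: P3 5, P4 4, P1 5.
Jefferson: P3 4, P4 4, P1 6.
P3 gets 5 under Adams and 4 under Jefferson.

Adams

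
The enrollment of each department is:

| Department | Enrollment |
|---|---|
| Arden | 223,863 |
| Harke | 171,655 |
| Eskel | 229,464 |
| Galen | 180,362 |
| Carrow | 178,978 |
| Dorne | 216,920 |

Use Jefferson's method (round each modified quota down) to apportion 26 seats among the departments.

Standard divisor 1201242/26 ≈ 46201.615; standard quotas: Arden 4.845, Harke 3.715, Eskel 4.967, Galen 3.904, Carrow 3.874, Dorne 4.695.
Rounding down gives 4, 3, 4, 3, 3, 4 = 21 seats, so the divisor must be adjusted.
With modified divisor 43150: modified quotas Arden 5.188, Harke 3.978, Eskel 5.318, Galen 4.180, Carrow 4.148, Dorne 5.027.
Rounding down: Arden 5, Harke 3, Eskel 5, Galen 4, Carrow 4, Dorne 5 (total 26).

Arden=5, Harke=3, Eskel=5, Galen=4, Carrow=4, Dorne=5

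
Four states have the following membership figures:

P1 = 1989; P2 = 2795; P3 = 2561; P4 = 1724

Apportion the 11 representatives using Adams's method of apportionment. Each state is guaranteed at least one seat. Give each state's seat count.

Standard divisor 9069/11 ≈ 824.455; standard quotas: P1 2.413, P2 3.390, P3 3.106, P4 2.091.
Rounding up gives 3, 4, 4, 3 = 14 seats, so the divisor must be adjusted.
With modified divisor 960: modified quotas P1 2.072, P2 2.911, P3 2.668, P4 1.796.
Rounding up: P1 3, P2 3, P3 3, P4 2 (total 11).

P1 3; P2 3; P3 3; P4 2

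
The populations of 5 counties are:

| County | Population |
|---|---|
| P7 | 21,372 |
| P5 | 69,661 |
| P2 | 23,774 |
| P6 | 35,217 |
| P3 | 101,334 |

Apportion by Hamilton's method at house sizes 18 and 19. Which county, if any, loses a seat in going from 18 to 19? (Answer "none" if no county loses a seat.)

P7

At 18 seats: P7 2, P5 5, P2 2, P6 2, P3 7.
At 19 seats: P7 1, P5 5, P2 2, P6 3, P3 8.
P7 drops from 2 to 1.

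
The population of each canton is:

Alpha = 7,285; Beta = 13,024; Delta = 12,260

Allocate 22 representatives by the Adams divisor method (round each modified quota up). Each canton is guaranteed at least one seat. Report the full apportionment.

Standard divisor 32569/22 ≈ 1480.409; standard quotas: Alpha 4.921, Beta 8.798, Delta 8.281.
Rounding up gives 5, 9, 9 = 23 seats, so the divisor must be adjusted.
With modified divisor 1600: modified quotas Alpha 4.553, Beta 8.140, Delta 7.662.
Rounding up: Alpha 5, Beta 9, Delta 8 (total 22).

Alpha: 5, Beta: 9, Delta: 8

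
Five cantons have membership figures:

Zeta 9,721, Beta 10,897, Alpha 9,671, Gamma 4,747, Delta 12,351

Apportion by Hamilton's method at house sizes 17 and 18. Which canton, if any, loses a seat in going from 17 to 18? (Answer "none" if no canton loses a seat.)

At 17 seats: Zeta 4, Beta 4, Alpha 3, Gamma 2, Delta 4.
At 18 seats: Zeta 4, Beta 4, Alpha 3, Gamma 2, Delta 5.
No canton's allocation decreased.

none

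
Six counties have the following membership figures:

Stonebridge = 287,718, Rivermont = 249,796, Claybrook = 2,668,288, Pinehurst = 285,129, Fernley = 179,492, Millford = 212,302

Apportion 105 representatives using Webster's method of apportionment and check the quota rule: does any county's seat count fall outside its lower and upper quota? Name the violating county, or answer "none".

Standard quotas: Stonebridge 7.781, Rivermont 6.755, Claybrook 72.158, Pinehurst 7.711, Fernley 4.854, Millford 5.741.
Webster allocation: Stonebridge 8, Rivermont 7, Claybrook 71, Pinehurst 8, Fernley 5, Millford 6.
Claybrook has quota 72.158 (lower 72, upper 73) but receives 71 — outside the quota interval.

Claybrook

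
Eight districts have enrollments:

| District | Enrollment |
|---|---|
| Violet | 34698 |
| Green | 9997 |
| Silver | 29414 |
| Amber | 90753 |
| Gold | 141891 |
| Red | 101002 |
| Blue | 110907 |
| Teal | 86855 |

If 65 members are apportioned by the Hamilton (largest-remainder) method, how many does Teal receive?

9

Total 605517; standard divisor 605517/65 ≈ 9315.646.
Standard quotas: Violet 3.7247, Green 1.0731, Silver 3.1575, Amber 9.7420, Gold 15.2315, Red 10.8422, Blue 11.9055, Teal 9.3236.
Lower quotas: Violet 3, Green 1, Silver 3, Amber 9, Gold 15, Red 10, Blue 11, Teal 9 (sum 61, leaving 4 seats).
Remainders in descending order: Blue 0.9055, Red 0.8422, Amber 0.7420, Violet 0.7247, Teal 0.3236, Gold 0.2315, Silver 0.1575, Green 0.0731.
The surplus seats go to Blue, Red, Amber, Violet.
Teal receives 9.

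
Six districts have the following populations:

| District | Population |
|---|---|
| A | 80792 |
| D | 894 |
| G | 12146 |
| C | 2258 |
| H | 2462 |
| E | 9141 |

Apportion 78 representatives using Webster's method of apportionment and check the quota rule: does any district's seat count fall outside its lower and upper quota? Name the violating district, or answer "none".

A

Standard quotas: A 58.516, D 0.648, G 8.797, C 1.635, H 1.783, E 6.621.
Webster allocation: A 57, D 1, G 9, C 2, H 2, E 7.
A has quota 58.516 (lower 58, upper 59) but receives 57 — outside the quota interval.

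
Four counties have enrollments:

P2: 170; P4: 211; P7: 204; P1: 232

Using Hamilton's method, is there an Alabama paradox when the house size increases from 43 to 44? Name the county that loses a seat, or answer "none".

none

At 43 seats: P2 9, P4 11, P7 11, P1 12.
At 44 seats: P2 9, P4 11, P7 11, P1 13.
No county's allocation decreased.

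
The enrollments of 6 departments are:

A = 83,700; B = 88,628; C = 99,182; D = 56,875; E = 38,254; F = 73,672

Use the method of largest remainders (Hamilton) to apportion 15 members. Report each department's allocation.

The standard divisor is 440311/15 ≈ 29354.067.
Standard quotas: A 2.8514, B 3.0193, C 3.3788, D 1.9376, E 1.3032, F 2.5098.
Lower quotas: A 2, B 3, C 3, D 1, E 1, F 2 (sum 12, leaving 3 seats).
Remainders in descending order: D 0.9376, A 0.8514, F 0.5098, C 0.3788, E 0.3032, B 0.0193.
The surplus seats go to D, A, F.

A 3, B 3, C 3, D 2, E 1, F 3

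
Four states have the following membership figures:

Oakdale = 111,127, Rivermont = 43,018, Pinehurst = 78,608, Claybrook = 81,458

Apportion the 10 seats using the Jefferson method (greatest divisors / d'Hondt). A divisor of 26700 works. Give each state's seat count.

Oakdale 4, Rivermont 1, Pinehurst 2, Claybrook 3

With modified divisor 26700: modified quotas Oakdale 4.162, Rivermont 1.611, Pinehurst 2.944, Claybrook 3.051.
Rounding down: Oakdale 4, Rivermont 1, Pinehurst 2, Claybrook 3 (total 10).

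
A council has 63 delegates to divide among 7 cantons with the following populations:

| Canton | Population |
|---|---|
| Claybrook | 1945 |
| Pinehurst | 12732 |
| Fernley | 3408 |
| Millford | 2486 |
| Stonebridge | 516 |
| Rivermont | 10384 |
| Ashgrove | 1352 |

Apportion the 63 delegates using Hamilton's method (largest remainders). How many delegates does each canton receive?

Claybrook: 4; Pinehurst: 24; Fernley: 6; Millford: 5; Stonebridge: 1; Rivermont: 20; Ashgrove: 3

Standard divisor: 32823 ÷ 63 = 521.
Standard quotas: Claybrook 3.7332, Pinehurst 24.4376, Fernley 6.5413, Millford 4.7716, Stonebridge 0.9904, Rivermont 19.9309, Ashgrove 2.5950.
Lower quotas: Claybrook 3, Pinehurst 24, Fernley 6, Millford 4, Stonebridge 0, Rivermont 19, Ashgrove 2 (sum 58, leaving 5 seats).
Remainders in descending order: Stonebridge 0.9904, Rivermont 0.9309, Millford 0.7716, Claybrook 0.7332, Ashgrove 0.5950, Fernley 0.5413, Pinehurst 0.4376.
The surplus seats go to Stonebridge, Rivermont, Millford, Claybrook, Ashgrove.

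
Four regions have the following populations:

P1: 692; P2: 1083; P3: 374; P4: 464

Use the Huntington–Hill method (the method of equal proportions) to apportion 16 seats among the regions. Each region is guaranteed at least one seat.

P1 4, P2 7, P3 2, P4 3

With divisor 161: modified quotas P1 4.298, P2 6.727, P3 2.323, P4 2.882.
Geometric-mean thresholds: P1 √(4·5)=4.472, P2 √(6·7)=6.481, P3 √(2·3)=2.449, P4 √(2·3)=2.449.
Each quota rounded against its threshold gives P1 4, P2 7, P3 2, P4 3 (total 16).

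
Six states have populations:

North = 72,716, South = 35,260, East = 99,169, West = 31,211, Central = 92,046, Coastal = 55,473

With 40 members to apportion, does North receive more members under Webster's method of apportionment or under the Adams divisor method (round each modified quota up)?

Webster: North 8, South 4, East 10, West 3, Central 9, Coastal 6.
Adams: North 7, South 4, East 10, West 4, Central 9, Coastal 6.
North gets 8 under Webster and 7 under Adams.

Webster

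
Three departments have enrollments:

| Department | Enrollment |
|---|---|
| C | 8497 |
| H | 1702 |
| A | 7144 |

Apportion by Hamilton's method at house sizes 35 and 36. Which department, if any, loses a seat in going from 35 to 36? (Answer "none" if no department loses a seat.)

At 35 seats: C 17, H 4, A 14.
At 36 seats: C 18, H 3, A 15.
H drops from 4 to 3.

H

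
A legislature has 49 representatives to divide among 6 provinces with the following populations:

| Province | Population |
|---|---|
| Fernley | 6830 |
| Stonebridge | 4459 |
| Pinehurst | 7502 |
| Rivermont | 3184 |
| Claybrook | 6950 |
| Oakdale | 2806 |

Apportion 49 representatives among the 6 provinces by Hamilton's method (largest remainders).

Standard divisor: 31731 ÷ 49 ≈ 647.571.
Standard quotas: Fernley 10.5471, Stonebridge 6.8857, Pinehurst 11.5848, Rivermont 4.9168, Claybrook 10.7324, Oakdale 4.3331.
Lower quotas: Fernley 10, Stonebridge 6, Pinehurst 11, Rivermont 4, Claybrook 10, Oakdale 4 (sum 45, leaving 4 seats).
Remainders in descending order: Rivermont 0.9168, Stonebridge 0.8857, Claybrook 0.7324, Pinehurst 0.5848, Fernley 0.5471, Oakdale 0.3331.
The surplus seats go to Rivermont, Stonebridge, Claybrook, Pinehurst.

Fernley 10; Stonebridge 7; Pinehurst 12; Rivermont 5; Claybrook 11; Oakdale 4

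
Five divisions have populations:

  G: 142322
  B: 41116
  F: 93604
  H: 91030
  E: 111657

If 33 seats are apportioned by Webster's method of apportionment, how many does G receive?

Standard divisor 479729/33 ≈ 14537.242; standard quotas: G 9.790, B 2.828, F 6.439, H 6.262, E 7.681.
Rounding to the nearest integer gives G 10, B 3, F 6, H 6, E 8 — total 33, matching the house size, so no adjustment is needed.
G receives 10.

10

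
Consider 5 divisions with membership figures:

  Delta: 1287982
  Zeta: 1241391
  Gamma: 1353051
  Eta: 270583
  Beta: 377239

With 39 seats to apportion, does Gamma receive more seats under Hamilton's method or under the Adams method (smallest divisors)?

Hamilton: Delta 11, Zeta 11, Gamma 12, Eta 2, Beta 3.
Adams: Delta 11, Zeta 10, Gamma 11, Eta 3, Beta 4.
Gamma gets 12 under Hamilton and 11 under Adams.

Hamilton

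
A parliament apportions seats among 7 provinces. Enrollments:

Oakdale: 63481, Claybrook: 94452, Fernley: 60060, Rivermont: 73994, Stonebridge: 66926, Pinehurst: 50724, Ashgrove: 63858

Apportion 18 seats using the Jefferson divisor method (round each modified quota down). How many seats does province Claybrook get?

Standard divisor 473495/18 ≈ 26305.278; standard quotas: Oakdale 2.413, Claybrook 3.591, Fernley 2.283, Rivermont 2.813, Stonebridge 2.544, Pinehurst 1.928, Ashgrove 2.428.
Rounding down gives 2, 3, 2, 2, 2, 1, 2 = 14 seats, so the divisor must be adjusted.
With modified divisor 21800: modified quotas Oakdale 2.912, Claybrook 4.333, Fernley 2.755, Rivermont 3.394, Stonebridge 3.070, Pinehurst 2.327, Ashgrove 2.929.
Rounding down: Oakdale 2, Claybrook 4, Fernley 2, Rivermont 3, Stonebridge 3, Pinehurst 2, Ashgrove 2 (total 18).
Claybrook receives 4.

4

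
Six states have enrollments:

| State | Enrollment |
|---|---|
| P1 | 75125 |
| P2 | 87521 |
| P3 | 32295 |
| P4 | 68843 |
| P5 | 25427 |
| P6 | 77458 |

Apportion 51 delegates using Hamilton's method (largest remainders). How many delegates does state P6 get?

11

Total 366669; standard divisor 366669/51 ≈ 7189.588.
Standard quotas: P1 10.4491, P2 12.1733, P3 4.4919, P4 9.5754, P5 3.5366, P6 10.7736.
Lower quotas: P1 10, P2 12, P3 4, P4 9, P5 3, P6 10 (sum 48, leaving 3 seats).
Remainders in descending order: P6 0.7736, P4 0.5754, P5 0.5366, P3 0.4919, P1 0.4491, P2 0.1733.
The surplus seats go to P6, P4, P5.
P6 receives 11.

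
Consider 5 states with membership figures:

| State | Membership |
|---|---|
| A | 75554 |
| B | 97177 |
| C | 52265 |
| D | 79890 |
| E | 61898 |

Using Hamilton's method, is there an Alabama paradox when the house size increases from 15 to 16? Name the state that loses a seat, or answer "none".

none

At 15 seats: A 3, B 4, C 2, D 3, E 3.
At 16 seats: A 3, B 4, C 2, D 4, E 3.
No state's allocation decreased.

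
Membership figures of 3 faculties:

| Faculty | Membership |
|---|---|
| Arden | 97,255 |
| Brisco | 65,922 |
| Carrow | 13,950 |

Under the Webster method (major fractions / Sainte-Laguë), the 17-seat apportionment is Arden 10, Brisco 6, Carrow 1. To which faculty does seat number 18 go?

Brisco

Priority for the next seat is population ÷ (current seats + 0.5).
Priorities: Arden 9262.381, Brisco 10141.846, Carrow 9300.000.
Highest priority: Brisco.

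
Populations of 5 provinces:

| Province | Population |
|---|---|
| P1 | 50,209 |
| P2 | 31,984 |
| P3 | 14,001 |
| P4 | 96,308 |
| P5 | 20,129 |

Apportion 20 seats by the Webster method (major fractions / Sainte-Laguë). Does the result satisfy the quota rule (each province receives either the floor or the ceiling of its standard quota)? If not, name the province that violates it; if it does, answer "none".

none

Standard quotas: P1 4.723, P2 3.008, P3 1.317, P4 9.059, P5 1.893.
Webster allocation: P1 5, P2 3, P3 1, P4 9, P5 2.
Every allocation lies between the lower and upper quota.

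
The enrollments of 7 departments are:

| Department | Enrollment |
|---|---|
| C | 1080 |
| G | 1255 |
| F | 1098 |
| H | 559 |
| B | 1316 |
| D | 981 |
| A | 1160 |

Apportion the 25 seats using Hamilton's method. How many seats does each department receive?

C: 4, G: 4, F: 4, H: 2, B: 4, D: 3, A: 4

Total 7449; standard divisor 7449/25 ≈ 297.96.
Standard quotas: C 3.625, G 4.212, F 3.685, H 1.876, B 4.417, D 3.292, A 3.893.
Lower quotas: C 3, G 4, F 3, H 1, B 4, D 3, A 3 (sum 21, leaving 4 seats).
Remainders in descending order: A 0.893, H 0.876, F 0.685, C 0.625, B 0.417, D 0.292, G 0.212.
The surplus seats go to A, H, F, C.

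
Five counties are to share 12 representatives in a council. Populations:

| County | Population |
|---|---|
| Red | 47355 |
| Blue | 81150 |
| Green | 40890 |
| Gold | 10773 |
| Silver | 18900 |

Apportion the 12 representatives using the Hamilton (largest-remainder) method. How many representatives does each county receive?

Standard divisor: 199068 ÷ 12 = 16589.
Standard quotas: Red 2.8546, Blue 4.8918, Green 2.4649, Gold 0.6494, Silver 1.1393.
Lower quotas: Red 2, Blue 4, Green 2, Gold 0, Silver 1 (sum 9, leaving 3 seats).
Remainders in descending order: Blue 0.8918, Red 0.8546, Gold 0.6494, Green 0.4649, Silver 0.1393.
Largest remainders: Blue, Red, Gold receive the extra seats.

Red 3, Blue 5, Green 2, Gold 1, Silver 1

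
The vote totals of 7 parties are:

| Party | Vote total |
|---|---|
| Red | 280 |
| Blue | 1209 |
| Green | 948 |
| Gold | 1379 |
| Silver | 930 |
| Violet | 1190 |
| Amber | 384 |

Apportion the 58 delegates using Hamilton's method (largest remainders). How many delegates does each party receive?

Red 3, Blue 11, Green 9, Gold 13, Silver 8, Violet 11, Amber 3

Standard divisor: 6320 ÷ 58 ≈ 108.966.
Standard quotas: Red 2.570, Blue 11.095, Green 8.700, Gold 12.655, Silver 8.535, Violet 10.921, Amber 3.524.
Lower quotas: Red 2, Blue 11, Green 8, Gold 12, Silver 8, Violet 10, Amber 3 (sum 54, leaving 4 seats).
Remainders in descending order: Violet 0.921, Green 0.700, Gold 0.655, Red 0.570, Silver 0.535, Amber 0.524, Blue 0.095.
Largest remainders: Violet, Green, Gold, Red receive the extra seats.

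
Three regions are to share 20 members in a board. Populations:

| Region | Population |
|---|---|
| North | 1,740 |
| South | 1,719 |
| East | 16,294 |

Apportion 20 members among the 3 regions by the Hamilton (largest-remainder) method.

Standard divisor: 19753 ÷ 20 ≈ 987.65.
Standard quotas: North 1.7618, South 1.7405, East 16.4977.
Lower quotas: North 1, South 1, East 16 (sum 18, leaving 2 seats).
Remainders in descending order: North 0.7618, South 0.7405, East 0.4977.
The surplus seats go to North, South.

North: 2, South: 2, East: 16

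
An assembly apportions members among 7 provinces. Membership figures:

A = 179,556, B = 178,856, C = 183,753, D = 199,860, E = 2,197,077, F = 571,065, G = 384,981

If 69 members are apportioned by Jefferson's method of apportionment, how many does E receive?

40

Standard divisor 3895148/69 ≈ 56451.42; standard quotas: A 3.181, B 3.168, C 3.255, D 3.540, E 38.920, F 10.116, G 6.820.
Rounding down gives 3, 3, 3, 3, 38, 10, 6 = 66 seats, so the divisor must be adjusted.
With modified divisor 54300: modified quotas A 3.307, B 3.294, C 3.384, D 3.681, E 40.462, F 10.517, G 7.090.
Rounding down: A 3, B 3, C 3, D 3, E 40, F 10, G 7 (total 69).
E receives 40.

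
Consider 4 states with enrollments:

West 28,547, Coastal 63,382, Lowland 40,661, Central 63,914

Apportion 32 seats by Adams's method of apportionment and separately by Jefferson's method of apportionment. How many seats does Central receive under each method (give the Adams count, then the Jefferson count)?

10 and 11

Adams: West 5, Coastal 10, Lowland 7, Central 10.
Jefferson: West 4, Coastal 10, Lowland 7, Central 11.
Central gets 10 under Adams and 11 under Jefferson.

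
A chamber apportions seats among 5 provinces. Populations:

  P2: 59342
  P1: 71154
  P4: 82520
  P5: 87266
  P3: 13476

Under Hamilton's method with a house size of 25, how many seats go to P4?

Total 313758; standard divisor 313758/25 ≈ 12550.32.
Standard quotas: P2 4.7283, P1 5.6695, P4 6.5751, P5 6.9533, P3 1.0738.
Lower quotas: P2 4, P1 5, P4 6, P5 6, P3 1 (sum 22, leaving 3 seats).
Remainders in descending order: P5 0.9533, P2 0.7283, P1 0.6695, P4 0.5751, P3 0.0738.
Largest remainders: P5, P2, P1 receive the extra seats.
P4 receives 6.

6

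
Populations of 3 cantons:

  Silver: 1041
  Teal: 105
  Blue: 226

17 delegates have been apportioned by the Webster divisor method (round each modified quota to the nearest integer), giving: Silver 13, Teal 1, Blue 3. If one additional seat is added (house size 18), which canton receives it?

Silver

Priority for the next seat is population ÷ (current seats + 0.5).
Priorities: Silver 77.111, Teal 70.000, Blue 64.571.
Highest priority: Silver.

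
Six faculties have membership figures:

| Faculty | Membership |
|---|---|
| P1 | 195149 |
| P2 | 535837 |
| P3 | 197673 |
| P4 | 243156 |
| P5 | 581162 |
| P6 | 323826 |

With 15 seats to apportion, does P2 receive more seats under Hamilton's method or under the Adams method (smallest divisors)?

Hamilton: P1 1, P2 4, P3 2, P4 2, P5 4, P6 2.
Adams: P1 2, P2 3, P3 2, P4 2, P5 4, P6 2.
P2 gets 4 under Hamilton and 3 under Adams.

Hamilton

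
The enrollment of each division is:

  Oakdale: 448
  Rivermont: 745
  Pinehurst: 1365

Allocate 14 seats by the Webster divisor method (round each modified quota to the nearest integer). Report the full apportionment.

Standard divisor 2558/14 ≈ 182.714; standard quotas: Oakdale 2.452, Rivermont 4.077, Pinehurst 7.471.
Rounding to the nearest integer gives 2, 4, 7 = 13 seats, so the divisor must be adjusted.
With modified divisor 181: modified quotas Oakdale 2.475, Rivermont 4.116, Pinehurst 7.541.
Rounding to the nearest integer: Oakdale 2, Rivermont 4, Pinehurst 8 (total 14).

Oakdale: 2, Rivermont: 4, Pinehurst: 8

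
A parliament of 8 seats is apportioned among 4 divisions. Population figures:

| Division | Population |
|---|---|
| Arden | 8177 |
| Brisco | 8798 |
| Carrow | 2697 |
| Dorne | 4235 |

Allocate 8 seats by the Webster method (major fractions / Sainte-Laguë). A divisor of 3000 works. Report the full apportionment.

With modified divisor 3000: modified quotas Arden 2.726, Brisco 2.933, Carrow 0.899, Dorne 1.412.
Rounding to the nearest integer: Arden 3, Brisco 3, Carrow 1, Dorne 1 (total 8).

Arden: 3, Brisco: 3, Carrow: 1, Dorne: 1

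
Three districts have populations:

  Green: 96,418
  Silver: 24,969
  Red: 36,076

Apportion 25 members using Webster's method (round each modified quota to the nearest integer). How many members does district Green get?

Standard divisor 157463/25 ≈ 6298.52; standard quotas: Green 15.308, Silver 3.964, Red 5.728.
Rounding to the nearest integer gives Green 15, Silver 4, Red 6 — total 25, matching the house size, so no adjustment is needed.
Green receives 15.

15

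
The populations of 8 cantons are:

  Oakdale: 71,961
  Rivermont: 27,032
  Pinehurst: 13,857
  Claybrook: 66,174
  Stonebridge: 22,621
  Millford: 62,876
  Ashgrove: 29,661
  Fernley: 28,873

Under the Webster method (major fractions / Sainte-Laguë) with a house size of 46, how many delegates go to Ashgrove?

Standard divisor 323055/46 ≈ 7022.935; standard quotas: Oakdale 10.247, Rivermont 3.849, Pinehurst 1.973, Claybrook 9.423, Stonebridge 3.221, Millford 8.953, Ashgrove 4.223, Fernley 4.111.
Rounding to the nearest integer gives 10, 4, 2, 9, 3, 9, 4, 4 = 45 seats, so the divisor must be adjusted.
With modified divisor 6900: modified quotas Oakdale 10.429, Rivermont 3.918, Pinehurst 2.008, Claybrook 9.590, Stonebridge 3.278, Millford 9.112, Ashgrove 4.299, Fernley 4.184.
Rounding to the nearest integer: Oakdale 10, Rivermont 4, Pinehurst 2, Claybrook 10, Stonebridge 3, Millford 9, Ashgrove 4, Fernley 4 (total 46).
Ashgrove receives 4.

4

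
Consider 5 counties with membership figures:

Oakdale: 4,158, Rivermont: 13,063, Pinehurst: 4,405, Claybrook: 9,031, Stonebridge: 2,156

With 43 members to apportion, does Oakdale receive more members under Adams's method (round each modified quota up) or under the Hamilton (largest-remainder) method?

Adams

Adams: Oakdale 6, Rivermont 16, Pinehurst 6, Claybrook 12, Stonebridge 3.
Hamilton: Oakdale 5, Rivermont 17, Pinehurst 6, Claybrook 12, Stonebridge 3.
Oakdale gets 6 under Adams and 5 under Hamilton.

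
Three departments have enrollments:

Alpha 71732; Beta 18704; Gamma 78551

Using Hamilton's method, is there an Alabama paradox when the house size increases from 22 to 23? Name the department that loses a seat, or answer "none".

Beta

At 22 seats: Alpha 9, Beta 3, Gamma 10.
At 23 seats: Alpha 10, Beta 2, Gamma 11.
Beta drops from 3 to 2.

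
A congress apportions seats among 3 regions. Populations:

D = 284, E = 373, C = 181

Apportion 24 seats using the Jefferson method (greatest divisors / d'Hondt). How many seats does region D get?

Standard divisor 838/24 ≈ 34.917; standard quotas: D 8.134, E 10.683, C 5.184.
Rounding down gives 8, 10, 5 = 23 seats, so the divisor must be adjusted.
With modified divisor 33: modified quotas D 8.606, E 11.303, C 5.485.
Rounding down: D 8, E 11, C 5 (total 24).
D receives 8.

8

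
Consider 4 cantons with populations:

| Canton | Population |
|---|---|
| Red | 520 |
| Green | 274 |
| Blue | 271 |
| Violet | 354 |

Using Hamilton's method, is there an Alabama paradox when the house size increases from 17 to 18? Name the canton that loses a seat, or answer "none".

At 17 seats: Red 6, Green 4, Blue 3, Violet 4.
At 18 seats: Red 7, Green 3, Blue 3, Violet 5.
Green drops from 4 to 3.

Green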